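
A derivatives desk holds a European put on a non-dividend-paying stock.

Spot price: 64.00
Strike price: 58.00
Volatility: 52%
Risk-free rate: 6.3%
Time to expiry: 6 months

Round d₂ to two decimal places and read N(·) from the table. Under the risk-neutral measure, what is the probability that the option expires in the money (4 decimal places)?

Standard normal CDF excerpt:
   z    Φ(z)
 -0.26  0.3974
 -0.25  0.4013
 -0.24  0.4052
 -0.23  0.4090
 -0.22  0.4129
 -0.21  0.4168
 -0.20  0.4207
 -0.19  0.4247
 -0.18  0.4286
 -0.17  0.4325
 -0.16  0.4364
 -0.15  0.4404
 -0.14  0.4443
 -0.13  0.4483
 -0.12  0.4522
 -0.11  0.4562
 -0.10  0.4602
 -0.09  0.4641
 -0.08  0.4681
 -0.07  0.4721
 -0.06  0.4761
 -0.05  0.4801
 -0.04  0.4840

T = 0.5;  σ√T = 0.3677
d₁ = [ln(64/58) + (0.063 + 0.52²/2)·0.5] / 0.3677 = [0.0984 + 0.0991] / 0.3677 = 0.5372 → 0.54
d₂ = d₁ − σ√T = 0.5372 − 0.3677 = 0.1695 → 0.17
Risk-neutral Pr[S_T < K] = N(−d₂) = N(-0.17) = 0.4325

0.4325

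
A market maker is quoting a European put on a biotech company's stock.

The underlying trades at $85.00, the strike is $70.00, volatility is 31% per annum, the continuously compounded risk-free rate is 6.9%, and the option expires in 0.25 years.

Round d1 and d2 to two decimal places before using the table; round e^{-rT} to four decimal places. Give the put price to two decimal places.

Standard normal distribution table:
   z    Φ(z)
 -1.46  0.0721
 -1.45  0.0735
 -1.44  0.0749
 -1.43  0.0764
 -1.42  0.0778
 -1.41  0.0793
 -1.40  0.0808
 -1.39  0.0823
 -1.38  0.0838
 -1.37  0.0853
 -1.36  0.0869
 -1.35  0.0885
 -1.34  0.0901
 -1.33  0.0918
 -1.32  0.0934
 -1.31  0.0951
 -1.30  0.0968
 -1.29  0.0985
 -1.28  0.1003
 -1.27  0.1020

σ√T = 0.31 × 0.5000 = 0.1550
d₁ = [ln(85/70) + (0.069 + ½·0.31²)·0.25] / (σ√T) = (0.1942 + 0.0293) / 0.1550 = 1.4414 ⇒ 1.44
d₂ = 1.4414 − 0.1550 = 1.2864 ⇒ 1.29
exp(−rT) = exp(−0.069·0.25) = 0.9829
N(−d₂) = N(-1.29) = 0.0985;  N(−d₁) = N(-1.44) = 0.0749
P = 70·0.9829·0.0985 − 85·0.0749 = 6.7771 − 6.3665 = 0.4106

$0.41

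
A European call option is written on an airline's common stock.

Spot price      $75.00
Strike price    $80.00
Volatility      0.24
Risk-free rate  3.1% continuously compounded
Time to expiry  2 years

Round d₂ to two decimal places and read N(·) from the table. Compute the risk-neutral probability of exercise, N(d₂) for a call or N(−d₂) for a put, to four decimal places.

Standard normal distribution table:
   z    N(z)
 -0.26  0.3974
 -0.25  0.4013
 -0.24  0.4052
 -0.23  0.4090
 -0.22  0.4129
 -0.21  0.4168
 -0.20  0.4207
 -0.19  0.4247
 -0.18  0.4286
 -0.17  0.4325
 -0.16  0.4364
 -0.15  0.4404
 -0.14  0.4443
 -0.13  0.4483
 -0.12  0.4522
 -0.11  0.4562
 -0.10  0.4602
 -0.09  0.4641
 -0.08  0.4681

0.4286

σ√T = 0.24 × 1.4142 = 0.3394
d₁ = [ln(75/80) + (0.031 + ½·0.24²)·2] / (σ√T) = (-0.0645 + 0.1196) / 0.3394 = 0.1622 ≈ 0.16
d₂ = 0.1622 − 0.3394 = -0.1772 ≈ -0.18
Pr(exercise) under Q = N(d₂) = 0.4286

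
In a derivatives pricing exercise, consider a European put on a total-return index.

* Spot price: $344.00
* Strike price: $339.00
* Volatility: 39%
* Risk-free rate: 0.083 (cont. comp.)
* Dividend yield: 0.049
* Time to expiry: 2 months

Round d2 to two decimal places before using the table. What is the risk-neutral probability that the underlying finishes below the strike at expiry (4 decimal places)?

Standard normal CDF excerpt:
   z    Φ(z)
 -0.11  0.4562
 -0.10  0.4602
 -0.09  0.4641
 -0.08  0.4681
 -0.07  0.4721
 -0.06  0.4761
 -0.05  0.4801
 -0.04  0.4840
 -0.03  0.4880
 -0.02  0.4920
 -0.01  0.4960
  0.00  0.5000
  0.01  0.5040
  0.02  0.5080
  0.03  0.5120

0.4801

T = 0.1667;  σ√T = 0.1592
d₁ = [ln(344/339) + (0.083 − 0.049 + 0.39²/2)·0.1667] / 0.1592 = [0.0146 + 0.0183] / 0.1592 = 0.2072 → 0.21
d₂ = d₁ − σ√T = 0.2072 − 0.1592 = 0.0479 → 0.05
Pr(exercise) under Q = N(−d₂) = N(-0.05) = 0.4801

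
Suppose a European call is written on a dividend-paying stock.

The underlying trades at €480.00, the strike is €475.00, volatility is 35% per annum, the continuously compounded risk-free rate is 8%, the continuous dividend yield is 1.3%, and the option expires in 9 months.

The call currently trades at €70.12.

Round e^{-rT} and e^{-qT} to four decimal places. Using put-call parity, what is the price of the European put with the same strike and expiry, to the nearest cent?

e^(−qT) = e^(−0.013·0.75) = 0.9903;  e^(−rT) = e^(−0.08·0.75) = 0.9418
Put-call parity: C − P = S·e^(−qT) − K·e^(−rT) = 480·0.9903 − 475·0.9418 = 475.3440 − 447.3550 = 27.9890
P = C − (C − P) = 70.12 − (27.9890) = 42.1310

€42.13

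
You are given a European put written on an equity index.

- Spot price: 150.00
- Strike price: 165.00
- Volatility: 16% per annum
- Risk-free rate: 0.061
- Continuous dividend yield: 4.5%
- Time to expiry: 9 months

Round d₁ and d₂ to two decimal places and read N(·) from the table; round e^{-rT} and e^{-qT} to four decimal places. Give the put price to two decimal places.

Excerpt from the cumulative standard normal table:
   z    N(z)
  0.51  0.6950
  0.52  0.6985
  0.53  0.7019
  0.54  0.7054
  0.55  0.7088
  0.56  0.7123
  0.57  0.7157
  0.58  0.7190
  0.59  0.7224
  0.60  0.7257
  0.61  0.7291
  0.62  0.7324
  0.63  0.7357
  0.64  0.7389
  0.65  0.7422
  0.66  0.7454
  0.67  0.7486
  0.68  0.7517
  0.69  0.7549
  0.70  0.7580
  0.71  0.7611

σ√T = 0.16·√0.75 = 0.1386
ln(S/K) + (r − q + σ²/2)T = ln(150/165) + (0.061 − 0.045 + 0.16²/2)·0.75 = -0.0953 + 0.0216 = -0.0737
d₁ = -0.0737 / 0.1386 = -0.5320 → -0.53
d₂ = d₁ − σ√T = -0.5320 − 0.1386 = -0.6705 → -0.67
e^(−qT) = e^(−0.045·0.75) = 0.9668;  e^(−rT) = e^(−0.061·0.75) = 0.9553
P = 165·0.9553·N(0.67) − 150·0.9668·N(0.53) = 165·0.9553·0.7486 − 150·0.9668·0.7019 = 117.9977 − 101.7895 = 16.2082

16.21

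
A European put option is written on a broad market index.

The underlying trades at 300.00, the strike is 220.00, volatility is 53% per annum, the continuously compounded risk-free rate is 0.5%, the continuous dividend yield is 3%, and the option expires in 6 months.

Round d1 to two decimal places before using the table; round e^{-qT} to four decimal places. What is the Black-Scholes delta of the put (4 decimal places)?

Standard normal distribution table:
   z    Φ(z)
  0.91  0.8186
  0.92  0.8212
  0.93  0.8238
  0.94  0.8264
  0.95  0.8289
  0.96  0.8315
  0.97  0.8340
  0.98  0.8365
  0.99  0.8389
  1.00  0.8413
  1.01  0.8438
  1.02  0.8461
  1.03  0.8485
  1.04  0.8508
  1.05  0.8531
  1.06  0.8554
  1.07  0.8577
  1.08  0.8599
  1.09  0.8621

σ√T = 0.53·√0.5 = 0.3748
ln(S/K) + (r − q + σ²/2)T = ln(300/220) + (0.005 − 0.03 + 0.53²/2)·0.5 = 0.3102 + 0.0577 = 0.3679
d₁ = 0.3679 / 0.3748 = 0.9816 ⇒ 0.98
N(d₁) = N(0.98) = 0.8365
Δ_put = e^(−qT)·(N(d₁) − 1) = 0.9851·(0.8365 − 1) = -0.1611

-0.1611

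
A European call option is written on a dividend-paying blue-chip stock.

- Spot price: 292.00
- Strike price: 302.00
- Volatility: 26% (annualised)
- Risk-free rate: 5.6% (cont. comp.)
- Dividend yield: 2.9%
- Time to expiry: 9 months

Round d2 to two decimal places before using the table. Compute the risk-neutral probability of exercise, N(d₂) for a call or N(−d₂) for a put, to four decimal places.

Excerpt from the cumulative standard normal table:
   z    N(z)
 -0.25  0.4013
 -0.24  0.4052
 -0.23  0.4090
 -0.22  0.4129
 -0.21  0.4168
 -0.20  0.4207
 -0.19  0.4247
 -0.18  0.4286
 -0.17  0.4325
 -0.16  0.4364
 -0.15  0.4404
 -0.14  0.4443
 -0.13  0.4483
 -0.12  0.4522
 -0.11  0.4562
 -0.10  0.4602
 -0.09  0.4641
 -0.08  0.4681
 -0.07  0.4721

σ√T = 0.26 × 0.8660 = 0.2252
d₁ = [ln(292/302) + (0.056 − 0.029 + ½·0.26²)·0.75] / (σ√T) = (-0.0337 + 0.0456) / 0.2252 = 0.0530 ≈ 0.05
d₂ = 0.0530 − 0.2252 = -0.1722 ≈ -0.17
Pr(exercise) under Q = N(d₂) = 0.4325

0.4325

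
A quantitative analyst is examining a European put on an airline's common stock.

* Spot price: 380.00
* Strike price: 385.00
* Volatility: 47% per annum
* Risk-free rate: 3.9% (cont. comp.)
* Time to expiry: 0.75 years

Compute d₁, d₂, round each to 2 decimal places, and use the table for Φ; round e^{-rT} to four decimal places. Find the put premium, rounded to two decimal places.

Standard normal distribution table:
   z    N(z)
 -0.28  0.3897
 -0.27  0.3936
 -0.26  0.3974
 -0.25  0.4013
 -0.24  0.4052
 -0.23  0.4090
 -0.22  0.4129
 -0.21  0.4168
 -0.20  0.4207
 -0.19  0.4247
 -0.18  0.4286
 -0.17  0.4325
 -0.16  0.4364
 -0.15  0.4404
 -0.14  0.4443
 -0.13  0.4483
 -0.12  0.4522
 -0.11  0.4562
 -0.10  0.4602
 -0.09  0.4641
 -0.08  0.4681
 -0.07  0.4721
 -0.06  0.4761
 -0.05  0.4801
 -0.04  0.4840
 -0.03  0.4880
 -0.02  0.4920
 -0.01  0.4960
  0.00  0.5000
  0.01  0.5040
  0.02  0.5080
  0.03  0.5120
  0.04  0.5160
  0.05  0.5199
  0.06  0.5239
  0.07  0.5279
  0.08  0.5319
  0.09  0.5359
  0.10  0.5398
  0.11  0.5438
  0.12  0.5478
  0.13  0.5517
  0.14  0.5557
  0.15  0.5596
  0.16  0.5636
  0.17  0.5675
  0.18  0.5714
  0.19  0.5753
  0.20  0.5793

σ√T = 0.47·√0.75 = 0.4070
d₁ = [ln(380/385) + (0.039 + ½·0.47²)·0.75] / (σ√T) = (-0.0131 + 0.1121) / 0.4070 = 0.2433 ⇒ 0.24
d₂ = 0.2433 − 0.4070 = -0.1638 ⇒ -0.16
e^(−rT) = e^(−0.039·0.75) = 0.9712
N(−d₂) = N(0.16) = 0.5636;  N(−d₁) = N(-0.24) = 0.4052
P = 385·0.9712·0.5636 − 380·0.4052 = 210.7368 − 153.9760 = 56.7608

56.76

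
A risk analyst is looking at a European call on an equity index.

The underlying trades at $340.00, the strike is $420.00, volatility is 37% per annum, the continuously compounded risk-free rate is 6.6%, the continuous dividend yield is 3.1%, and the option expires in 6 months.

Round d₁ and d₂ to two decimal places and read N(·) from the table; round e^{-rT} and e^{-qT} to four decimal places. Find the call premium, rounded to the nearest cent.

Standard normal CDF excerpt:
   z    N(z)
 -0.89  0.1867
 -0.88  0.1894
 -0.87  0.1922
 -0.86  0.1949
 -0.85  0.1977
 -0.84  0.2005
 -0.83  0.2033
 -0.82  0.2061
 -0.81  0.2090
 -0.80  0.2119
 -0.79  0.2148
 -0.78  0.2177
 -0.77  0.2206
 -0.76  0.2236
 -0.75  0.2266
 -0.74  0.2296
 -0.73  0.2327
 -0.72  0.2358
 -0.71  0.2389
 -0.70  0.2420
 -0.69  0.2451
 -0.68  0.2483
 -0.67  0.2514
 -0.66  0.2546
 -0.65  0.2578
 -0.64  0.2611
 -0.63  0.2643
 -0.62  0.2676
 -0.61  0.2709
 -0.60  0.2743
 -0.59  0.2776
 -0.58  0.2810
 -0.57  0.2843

$12.59

T = 0.5;  σ√T = 0.2616
d₁ = [ln(340/420) + (0.066 − 0.031 + ½·0.37²)·0.5] / (σ√T) = (-0.2113 + 0.0517) / 0.2616 = -0.6100 ≈ -0.61
d₂ = -0.6100 − 0.2616 = -0.8716 ≈ -0.87
e^(−qT) = e^(−0.031·0.5) = 0.9846;  e^(−rT) = e^(−0.066·0.5) = 0.9675
N(d₁) = N(-0.61) = 0.2709;  N(d₂) = N(-0.87) = 0.1922
C = 340·0.9846·0.2709 − 420·0.9675·0.1922 = 90.6876 − 78.1005 = 12.5871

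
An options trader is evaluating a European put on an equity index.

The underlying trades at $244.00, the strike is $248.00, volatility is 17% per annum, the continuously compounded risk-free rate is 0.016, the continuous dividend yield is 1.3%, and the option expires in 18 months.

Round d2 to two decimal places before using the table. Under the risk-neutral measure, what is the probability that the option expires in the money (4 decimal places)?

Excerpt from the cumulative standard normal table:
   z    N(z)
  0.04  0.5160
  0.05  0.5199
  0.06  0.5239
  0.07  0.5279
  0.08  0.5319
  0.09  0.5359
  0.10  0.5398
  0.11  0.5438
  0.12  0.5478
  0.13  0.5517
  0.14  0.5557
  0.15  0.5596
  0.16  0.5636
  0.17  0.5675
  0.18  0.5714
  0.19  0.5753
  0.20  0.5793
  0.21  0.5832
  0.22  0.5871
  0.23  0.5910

0.5636

σ√T = 0.17 × 1.2247 = 0.2082
d₁ = [ln(244/248) + (0.016 − 0.013 + 0.17²/2)·1.5] / 0.2082 = [-0.0163 + 0.0262] / 0.2082 = 0.0476 ≈ 0.05
d₂ = d₁ − σ√T = 0.0476 − 0.2082 = -0.1606 ≈ -0.16
Pr(exercise) under Q = N(−d₂) = N(0.16) = 0.5636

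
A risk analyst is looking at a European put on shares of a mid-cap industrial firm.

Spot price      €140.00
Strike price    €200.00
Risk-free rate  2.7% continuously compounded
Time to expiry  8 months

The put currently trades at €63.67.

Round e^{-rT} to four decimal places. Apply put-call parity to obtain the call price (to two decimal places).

€7.23

e^(−rT) = e^(−0.027·0.6667) = 0.9822
Put-call parity: C − P = S − K·e^(−rT) = 140 − 200·0.9822 = 140 − 196.4400 = -56.4400
C = P + (C − P) = 63.67 + (-56.4400) = 7.2300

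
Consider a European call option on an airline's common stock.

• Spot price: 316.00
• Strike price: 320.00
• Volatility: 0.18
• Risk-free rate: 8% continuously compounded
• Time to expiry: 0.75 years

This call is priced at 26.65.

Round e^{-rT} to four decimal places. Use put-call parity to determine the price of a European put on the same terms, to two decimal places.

e^(−rT) = e^(−0.08·0.75) = 0.9418
Put-call parity: C − P = S − K·e^(−rT) = 316 − 320·0.9418 = 316 − 301.3760 = 14.6240
P = C − (C − P) = 26.65 − (14.6240) = 12.0260

12.03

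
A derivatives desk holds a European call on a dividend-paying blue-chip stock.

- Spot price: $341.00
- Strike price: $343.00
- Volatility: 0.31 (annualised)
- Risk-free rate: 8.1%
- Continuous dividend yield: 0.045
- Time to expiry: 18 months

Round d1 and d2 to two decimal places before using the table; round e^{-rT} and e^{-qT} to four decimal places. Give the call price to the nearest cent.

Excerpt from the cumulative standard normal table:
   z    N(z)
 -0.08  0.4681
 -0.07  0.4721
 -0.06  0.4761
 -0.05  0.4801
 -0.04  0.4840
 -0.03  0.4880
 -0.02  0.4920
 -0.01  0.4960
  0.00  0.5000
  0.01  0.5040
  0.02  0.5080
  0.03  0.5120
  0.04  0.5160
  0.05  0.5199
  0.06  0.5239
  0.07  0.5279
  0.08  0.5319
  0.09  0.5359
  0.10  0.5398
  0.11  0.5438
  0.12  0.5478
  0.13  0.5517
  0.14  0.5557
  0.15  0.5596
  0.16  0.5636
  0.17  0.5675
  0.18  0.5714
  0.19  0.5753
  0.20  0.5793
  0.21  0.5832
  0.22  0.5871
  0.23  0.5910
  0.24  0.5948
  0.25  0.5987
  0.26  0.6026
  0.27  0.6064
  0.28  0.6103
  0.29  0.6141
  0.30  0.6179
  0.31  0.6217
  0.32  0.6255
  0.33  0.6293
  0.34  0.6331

σ√T = 0.31·√1.5 = 0.3797
ln(S/K) + (r − q + σ²/2)T = ln(341/343) + (0.081 − 0.045 + 0.31²/2)·1.5 = -0.0058 + 0.1261 = 0.1202
d₁ = 0.1202 / 0.3797 = 0.3167 ⇒ 0.32
d₂ = d₁ − σ√T = 0.3167 − 0.3797 = -0.0630 ⇒ -0.06
exp(−qT) = exp(−0.045·1.5) = 0.9347;  exp(−rT) = exp(−0.081·1.5) = 0.8856
C = 341·0.9347·N(0.32) − 343·0.8856·N(-0.06) = 341·0.9347·0.6255 − 343·0.8856·0.4761 = 199.3673 − 144.6205 = 54.7468

$54.75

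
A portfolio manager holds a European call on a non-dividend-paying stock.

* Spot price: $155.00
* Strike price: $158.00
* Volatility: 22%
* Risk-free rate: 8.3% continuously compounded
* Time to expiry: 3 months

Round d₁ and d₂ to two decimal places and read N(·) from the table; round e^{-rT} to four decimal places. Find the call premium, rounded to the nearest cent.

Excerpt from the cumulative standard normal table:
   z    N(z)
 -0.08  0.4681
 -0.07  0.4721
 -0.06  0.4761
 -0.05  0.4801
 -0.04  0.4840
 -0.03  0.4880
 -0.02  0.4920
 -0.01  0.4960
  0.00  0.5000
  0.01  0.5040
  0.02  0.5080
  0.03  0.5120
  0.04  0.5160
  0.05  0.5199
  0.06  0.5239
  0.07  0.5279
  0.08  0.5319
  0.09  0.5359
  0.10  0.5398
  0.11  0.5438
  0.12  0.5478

T = 0.25;  σ√T = 0.1100
d₁ = [ln(155/158) + (0.083 + 0.22²/2)·0.25] / 0.1100 = [-0.0192 + 0.0268] / 0.1100 = 0.0694 ⇒ 0.07
d₂ = d₁ − σ√T = 0.0694 − 0.1100 = -0.0406 ⇒ -0.04
e^(−rT) = e^(−0.083·0.25) = 0.9795
N(d₁) = N(0.07) = 0.5279;  N(d₂) = N(-0.04) = 0.4840
C = 155·0.5279 − 158·0.9795·0.4840 = 81.8245 − 74.9043 = 6.9202

$6.92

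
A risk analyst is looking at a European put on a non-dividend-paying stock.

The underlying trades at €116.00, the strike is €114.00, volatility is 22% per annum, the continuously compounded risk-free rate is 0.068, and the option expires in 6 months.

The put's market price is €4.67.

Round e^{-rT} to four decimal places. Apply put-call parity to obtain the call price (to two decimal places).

€10.48

exp(−rT) = exp(−0.068·0.5) = 0.9666
Put-call parity: C − P = S − K·e^(−rT) = 116 − 114·0.9666 = 116 − 110.1924 = 5.8076
C = P + (C − P) = 4.67 + (5.8076) = 10.4776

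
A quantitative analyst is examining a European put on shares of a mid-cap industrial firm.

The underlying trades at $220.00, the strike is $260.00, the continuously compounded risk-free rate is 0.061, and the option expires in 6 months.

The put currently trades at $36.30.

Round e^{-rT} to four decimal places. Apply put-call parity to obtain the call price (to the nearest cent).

$4.10

exp(−rT) = exp(−0.061·0.5) = 0.9700
Put-call parity: C − P = S − K·e^(−rT) = 220 − 260·0.9700 = 220 − 252.2000 = -32.2000
C = P + (C − P) = 36.30 + (-32.2000) = 4.1000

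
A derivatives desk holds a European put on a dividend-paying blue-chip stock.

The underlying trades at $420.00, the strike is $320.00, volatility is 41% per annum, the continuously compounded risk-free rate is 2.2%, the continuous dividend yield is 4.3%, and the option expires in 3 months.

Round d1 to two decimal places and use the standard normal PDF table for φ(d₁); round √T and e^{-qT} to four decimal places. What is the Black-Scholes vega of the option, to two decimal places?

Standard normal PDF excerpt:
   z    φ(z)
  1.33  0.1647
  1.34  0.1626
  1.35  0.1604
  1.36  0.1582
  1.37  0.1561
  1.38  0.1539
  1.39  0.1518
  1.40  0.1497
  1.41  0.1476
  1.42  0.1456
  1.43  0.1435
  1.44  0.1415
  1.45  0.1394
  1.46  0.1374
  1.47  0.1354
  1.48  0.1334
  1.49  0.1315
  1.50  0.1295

σ√T = 0.41 × 0.5000 = 0.2050
d₁ = [ln(420/320) + (0.022 − 0.043 + ½·0.41²)·0.25] / (σ√T) = (0.2719 + 0.0158) / 0.2050 = 1.4034 → 1.40
√T = √0.25 = 0.5000
φ(d₁) = φ(1.40) = 0.1497
e^(−qT) = e^(−0.043·0.25) = 0.9893
vega = S·e^(−qT)·φ(d₁)·√T = 420·0.9893·0.1497·0.5000 = 31.1006
(The call has the same vega.)

31.10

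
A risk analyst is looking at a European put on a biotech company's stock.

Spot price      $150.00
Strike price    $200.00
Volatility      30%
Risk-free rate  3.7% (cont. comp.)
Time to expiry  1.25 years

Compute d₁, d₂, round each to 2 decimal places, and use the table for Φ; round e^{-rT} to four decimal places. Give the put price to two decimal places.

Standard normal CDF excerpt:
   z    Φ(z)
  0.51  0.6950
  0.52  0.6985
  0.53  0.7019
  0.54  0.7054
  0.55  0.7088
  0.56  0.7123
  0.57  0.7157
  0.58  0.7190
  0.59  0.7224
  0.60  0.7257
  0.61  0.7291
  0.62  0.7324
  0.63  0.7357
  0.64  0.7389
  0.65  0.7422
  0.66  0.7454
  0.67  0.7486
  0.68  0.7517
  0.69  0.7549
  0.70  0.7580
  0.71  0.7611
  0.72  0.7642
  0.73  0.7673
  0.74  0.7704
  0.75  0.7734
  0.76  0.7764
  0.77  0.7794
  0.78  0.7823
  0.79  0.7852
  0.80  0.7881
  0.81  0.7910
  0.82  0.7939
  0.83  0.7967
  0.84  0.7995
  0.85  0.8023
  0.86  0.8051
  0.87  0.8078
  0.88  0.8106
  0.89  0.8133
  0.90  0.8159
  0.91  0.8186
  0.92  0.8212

$48.99

σ√T = 0.3 × 1.1180 = 0.3354
d₁ = [ln(150/200) + (0.037 + 0.3²/2)·1.25] / 0.3354 = [-0.2877 + 0.1025] / 0.3354 = -0.5521 which rounds to -0.55
d₂ = d₁ − σ√T = -0.5521 − 0.3354 = -0.8875 which rounds to -0.89
exp(−rT) = exp(−0.037·1.25) = 0.9548
N(−d₂) = N(0.89) = 0.8133;  N(−d₁) = N(0.55) = 0.7088
P = 200·0.9548·0.8133 − 150·0.7088 = 155.3078 − 106.3200 = 48.9878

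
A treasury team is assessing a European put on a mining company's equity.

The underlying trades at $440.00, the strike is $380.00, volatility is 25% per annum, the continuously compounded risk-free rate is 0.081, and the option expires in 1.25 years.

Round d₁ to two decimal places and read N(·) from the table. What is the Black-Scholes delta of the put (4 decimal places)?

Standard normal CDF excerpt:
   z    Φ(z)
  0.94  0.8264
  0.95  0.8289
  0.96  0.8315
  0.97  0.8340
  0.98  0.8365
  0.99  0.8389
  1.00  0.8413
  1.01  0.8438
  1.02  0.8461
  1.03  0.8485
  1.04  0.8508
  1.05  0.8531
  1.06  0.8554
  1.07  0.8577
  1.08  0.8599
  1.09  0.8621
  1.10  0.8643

T = 1.25;  σ√T = 0.2795
d₁ = [ln(440/380) + (0.081 + ½·0.25²)·1.25] / (σ√T) = (0.1466 + 0.1403) / 0.2795 = 1.0265 → 1.03
N(d₁) = N(1.03) = 0.8485
Δ_put = N(d₁) − 1 = 0.8485 − 1 = -0.1515

-0.1515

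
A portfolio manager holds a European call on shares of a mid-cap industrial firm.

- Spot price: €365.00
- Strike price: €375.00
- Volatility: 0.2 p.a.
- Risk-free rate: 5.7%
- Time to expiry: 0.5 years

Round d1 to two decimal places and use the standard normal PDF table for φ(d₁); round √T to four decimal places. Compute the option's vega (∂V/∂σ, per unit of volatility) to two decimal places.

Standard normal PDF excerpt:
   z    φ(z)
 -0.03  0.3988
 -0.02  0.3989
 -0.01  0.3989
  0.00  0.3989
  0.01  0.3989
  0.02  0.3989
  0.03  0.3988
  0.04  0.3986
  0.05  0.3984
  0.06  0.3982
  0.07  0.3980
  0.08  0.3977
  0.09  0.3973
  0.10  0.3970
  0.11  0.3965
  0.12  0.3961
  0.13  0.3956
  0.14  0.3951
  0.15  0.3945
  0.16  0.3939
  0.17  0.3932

102.64

T = 0.5;  σ√T = 0.1414
d₁ = [ln(365/375) + (0.057 + 0.2²/2)·0.5] / 0.1414 = [-0.0270 + 0.0385] / 0.1414 = 0.0811 which rounds to 0.08
√T = √0.5 = 0.7071
φ(d₁) = φ(0.08) = 0.3977
vega = S·φ(d₁)·√T = 365·0.3977·0.7071 = 102.6430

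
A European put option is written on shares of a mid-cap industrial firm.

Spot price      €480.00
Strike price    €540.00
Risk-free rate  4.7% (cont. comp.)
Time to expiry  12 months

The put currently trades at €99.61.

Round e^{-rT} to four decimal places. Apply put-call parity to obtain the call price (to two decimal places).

e^(−rT) = e^(−0.047·1) = 0.9541
Put-call parity: C − P = S − K·e^(−rT) = 480 − 540·0.9541 = 480 − 515.2140 = -35.2140
C = P + (C − P) = 99.61 + (-35.2140) = 64.3960

€64.40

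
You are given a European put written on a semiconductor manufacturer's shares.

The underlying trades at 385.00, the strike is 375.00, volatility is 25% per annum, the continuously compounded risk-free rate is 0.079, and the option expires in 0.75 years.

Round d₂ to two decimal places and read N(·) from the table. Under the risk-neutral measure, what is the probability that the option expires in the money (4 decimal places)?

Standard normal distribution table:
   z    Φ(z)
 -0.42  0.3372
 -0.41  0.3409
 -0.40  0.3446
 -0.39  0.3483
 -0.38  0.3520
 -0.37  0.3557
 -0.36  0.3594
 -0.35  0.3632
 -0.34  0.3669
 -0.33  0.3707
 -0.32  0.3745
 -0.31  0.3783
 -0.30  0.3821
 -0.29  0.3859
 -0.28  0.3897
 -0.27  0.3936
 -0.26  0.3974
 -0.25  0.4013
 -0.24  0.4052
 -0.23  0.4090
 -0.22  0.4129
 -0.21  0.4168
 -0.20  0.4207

σ√T = 0.25·√0.75 = 0.2165
d₁ = [ln(385/375) + (0.079 + ½·0.25²)·0.75] / (σ√T) = (0.0263 + 0.0827) / 0.2165 = 0.5035 ⇒ 0.50
d₂ = 0.5035 − 0.2165 = 0.2870 ⇒ 0.29
Risk-neutral Pr[S_T < K] = N(−d₂) = N(-0.29) = 0.3859

0.3859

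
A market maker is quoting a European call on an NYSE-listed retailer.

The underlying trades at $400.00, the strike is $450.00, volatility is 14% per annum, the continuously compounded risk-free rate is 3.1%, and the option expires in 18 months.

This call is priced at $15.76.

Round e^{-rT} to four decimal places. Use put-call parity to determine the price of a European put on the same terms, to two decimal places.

$45.33

exp(−rT) = exp(−0.031·1.5) = 0.9546
Put-call parity: C − P = S − K·e^(−rT) = 400 − 450·0.9546 = 400 − 429.5700 = -29.5700
P = C − (C − P) = 15.76 − (-29.5700) = 45.3300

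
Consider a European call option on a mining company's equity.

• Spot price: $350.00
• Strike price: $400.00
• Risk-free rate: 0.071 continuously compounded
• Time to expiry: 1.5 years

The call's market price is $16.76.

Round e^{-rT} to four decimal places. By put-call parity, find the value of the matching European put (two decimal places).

exp(−rT) = exp(−0.071·1.5) = 0.8990
Put-call parity: C − P = S − K·e^(−rT) = 350 − 400·0.8990 = 350 − 359.6000 = -9.6000
P = C − (C − P) = 16.76 − (-9.6000) = 26.3600

$26.36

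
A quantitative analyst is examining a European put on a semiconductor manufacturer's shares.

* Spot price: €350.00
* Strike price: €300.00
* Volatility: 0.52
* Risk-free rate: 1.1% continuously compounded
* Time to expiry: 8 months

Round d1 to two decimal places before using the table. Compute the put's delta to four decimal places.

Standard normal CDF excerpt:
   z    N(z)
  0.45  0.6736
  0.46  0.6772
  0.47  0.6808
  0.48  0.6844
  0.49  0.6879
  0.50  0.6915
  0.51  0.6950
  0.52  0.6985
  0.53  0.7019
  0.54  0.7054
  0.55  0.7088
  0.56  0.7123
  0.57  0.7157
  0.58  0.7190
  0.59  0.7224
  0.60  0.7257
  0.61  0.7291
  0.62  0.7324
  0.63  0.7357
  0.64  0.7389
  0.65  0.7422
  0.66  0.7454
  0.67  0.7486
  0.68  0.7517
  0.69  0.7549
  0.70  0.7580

σ√T = 0.52·√0.6667 = 0.4246
d₁ = [ln(350/300) + (0.011 + 0.52²/2)·0.6667] / 0.4246 = [0.1542 + 0.0975] / 0.4246 = 0.5926 which rounds to 0.59
N(d₁) = N(0.59) = 0.7224
Δ_put = N(d₁) − 1 = 0.7224 − 1 = -0.2776

-0.2776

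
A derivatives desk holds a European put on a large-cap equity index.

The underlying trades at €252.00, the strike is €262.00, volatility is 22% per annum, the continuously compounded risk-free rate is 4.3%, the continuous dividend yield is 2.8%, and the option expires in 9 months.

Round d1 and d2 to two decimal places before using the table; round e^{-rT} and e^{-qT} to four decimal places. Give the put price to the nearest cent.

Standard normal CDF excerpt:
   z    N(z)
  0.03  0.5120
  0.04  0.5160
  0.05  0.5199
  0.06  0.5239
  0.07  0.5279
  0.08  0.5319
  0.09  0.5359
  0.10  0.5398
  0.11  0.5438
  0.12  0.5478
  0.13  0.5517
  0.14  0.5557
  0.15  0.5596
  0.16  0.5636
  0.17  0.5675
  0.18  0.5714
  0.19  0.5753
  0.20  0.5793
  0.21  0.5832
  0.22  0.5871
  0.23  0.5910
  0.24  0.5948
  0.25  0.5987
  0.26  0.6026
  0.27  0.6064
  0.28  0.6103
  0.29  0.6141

€22.61

σ√T = 0.22 × 0.8660 = 0.1905
ln(S/K) + (r − q + σ²/2)T = ln(252/262) + (0.043 − 0.028 + 0.22²/2)·0.75 = -0.0389 + 0.0294 = -0.0095
d₁ = -0.0095 / 0.1905 = -0.0499 which rounds to -0.05
d₂ = d₁ − σ√T = -0.0499 − 0.1905 = -0.2405 which rounds to -0.24
exp(−qT) = exp(−0.028·0.75) = 0.9792;  exp(−rT) = exp(−0.043·0.75) = 0.9683
N(−d₂) = N(0.24) = 0.5948;  N(−d₁) = N(0.05) = 0.5199
P = 262·0.9683·0.5948 − 252·0.9792·0.5199 = 150.8975 − 128.2897 = 22.6079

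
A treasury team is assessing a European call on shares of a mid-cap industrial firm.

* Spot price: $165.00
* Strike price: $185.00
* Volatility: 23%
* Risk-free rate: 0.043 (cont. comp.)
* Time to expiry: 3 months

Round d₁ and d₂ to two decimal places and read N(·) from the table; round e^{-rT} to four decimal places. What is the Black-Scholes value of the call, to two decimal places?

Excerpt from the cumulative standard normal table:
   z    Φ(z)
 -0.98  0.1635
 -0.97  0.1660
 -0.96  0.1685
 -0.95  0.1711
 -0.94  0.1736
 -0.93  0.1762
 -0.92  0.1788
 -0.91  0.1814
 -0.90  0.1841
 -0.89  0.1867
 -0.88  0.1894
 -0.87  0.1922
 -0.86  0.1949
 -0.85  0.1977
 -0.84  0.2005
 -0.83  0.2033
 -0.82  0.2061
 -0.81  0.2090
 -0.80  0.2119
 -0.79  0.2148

$2.24

T = 0.25;  σ√T = 0.1150
d₁ = [ln(165/185) + (0.043 + ½·0.23²)·0.25] / (σ√T) = (-0.1144 + 0.0174) / 0.1150 = -0.8439 → -0.84
d₂ = -0.8439 − 0.1150 = -0.9589 → -0.96
exp(−rT) = exp(−0.043·0.25) = 0.9893
N(d₁) = N(-0.84) = 0.2005;  N(d₂) = N(-0.96) = 0.1685
C = 165·0.2005 − 185·0.9893·0.1685 = 33.0825 − 30.8390 = 2.2435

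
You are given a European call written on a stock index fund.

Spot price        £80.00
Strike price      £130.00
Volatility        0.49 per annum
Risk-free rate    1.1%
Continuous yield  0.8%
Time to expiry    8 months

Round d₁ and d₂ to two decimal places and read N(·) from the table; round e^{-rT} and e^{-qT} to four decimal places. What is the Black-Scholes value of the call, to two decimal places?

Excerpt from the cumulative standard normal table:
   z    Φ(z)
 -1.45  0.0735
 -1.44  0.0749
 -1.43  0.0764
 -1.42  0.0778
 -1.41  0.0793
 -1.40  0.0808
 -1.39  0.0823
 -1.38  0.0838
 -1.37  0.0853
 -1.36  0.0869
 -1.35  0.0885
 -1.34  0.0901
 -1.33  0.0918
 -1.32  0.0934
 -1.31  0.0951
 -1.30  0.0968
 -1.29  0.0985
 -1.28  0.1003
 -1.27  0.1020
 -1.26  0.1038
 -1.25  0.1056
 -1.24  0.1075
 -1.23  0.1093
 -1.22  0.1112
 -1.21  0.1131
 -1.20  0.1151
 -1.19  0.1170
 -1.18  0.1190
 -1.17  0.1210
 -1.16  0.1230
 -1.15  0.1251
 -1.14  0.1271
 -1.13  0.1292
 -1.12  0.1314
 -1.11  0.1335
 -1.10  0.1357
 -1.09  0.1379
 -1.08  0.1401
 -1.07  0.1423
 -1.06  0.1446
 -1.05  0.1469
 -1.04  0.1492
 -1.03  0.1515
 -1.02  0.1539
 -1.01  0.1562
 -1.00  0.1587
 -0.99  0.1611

£2.20

T = 0.6667;  σ√T = 0.4001
d₁ = [ln(80/130) + (0.011 − 0.008 + 0.49²/2)·0.6667] / 0.4001 = [-0.4855 + 0.0820] / 0.4001 = -1.0085 ≈ -1.01
d₂ = d₁ − σ√T = -1.0085 − 0.4001 = -1.4086 ≈ -1.41
exp(−qT) = exp(−0.008·0.6667) = 0.9947;  exp(−rT) = exp(−0.011·0.6667) = 0.9927
C = 80·0.9947·N(-1.01) − 130·0.9927·N(-1.41) = 80·0.9947·0.1562 − 130·0.9927·0.0793 = 12.4298 − 10.2337 = 2.1960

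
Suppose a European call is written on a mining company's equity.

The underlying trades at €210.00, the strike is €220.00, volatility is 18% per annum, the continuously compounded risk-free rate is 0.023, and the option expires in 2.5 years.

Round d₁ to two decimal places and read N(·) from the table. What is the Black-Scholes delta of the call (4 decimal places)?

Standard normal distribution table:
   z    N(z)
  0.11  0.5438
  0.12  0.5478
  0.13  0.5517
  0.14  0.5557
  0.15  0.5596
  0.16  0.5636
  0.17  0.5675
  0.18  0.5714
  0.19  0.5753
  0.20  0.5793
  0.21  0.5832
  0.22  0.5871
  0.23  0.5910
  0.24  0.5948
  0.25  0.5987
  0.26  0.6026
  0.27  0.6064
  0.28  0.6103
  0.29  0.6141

0.5714

σ√T = 0.18·√2.5 = 0.2846
d₁ = [ln(210/220) + (0.023 + ½·0.18²)·2.5] / (σ√T) = (-0.0465 + 0.0980) / 0.2846 = 0.1809 → 0.18
N(d₁) = N(0.18) = 0.5714
Δ_call = N(d₁) = 0.5714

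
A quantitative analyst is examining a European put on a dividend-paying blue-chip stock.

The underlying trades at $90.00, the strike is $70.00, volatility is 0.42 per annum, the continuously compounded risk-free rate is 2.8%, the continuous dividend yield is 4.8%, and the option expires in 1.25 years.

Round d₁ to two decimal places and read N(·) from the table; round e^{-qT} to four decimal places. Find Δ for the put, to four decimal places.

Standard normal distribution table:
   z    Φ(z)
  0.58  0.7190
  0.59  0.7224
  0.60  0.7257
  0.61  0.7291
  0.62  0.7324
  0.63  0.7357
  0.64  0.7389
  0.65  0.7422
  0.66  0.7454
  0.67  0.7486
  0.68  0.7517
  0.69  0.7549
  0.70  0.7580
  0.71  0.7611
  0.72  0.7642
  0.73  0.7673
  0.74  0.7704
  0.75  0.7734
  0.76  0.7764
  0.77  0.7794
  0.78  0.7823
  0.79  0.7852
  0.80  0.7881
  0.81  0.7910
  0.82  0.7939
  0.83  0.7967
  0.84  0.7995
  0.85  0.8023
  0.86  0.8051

σ√T = 0.42·√1.25 = 0.4696
d₁ = [ln(90/70) + (0.028 − 0.048 + 0.42²/2)·1.25] / 0.4696 = [0.2513 + 0.0852] / 0.4696 = 0.7167 ⇒ 0.72
N(d₁) = N(0.72) = 0.7642
Δ_put = exp(−qT)·(N(d₁) − 1) = 0.9418·(0.7642 − 1) = -0.2221

-0.2221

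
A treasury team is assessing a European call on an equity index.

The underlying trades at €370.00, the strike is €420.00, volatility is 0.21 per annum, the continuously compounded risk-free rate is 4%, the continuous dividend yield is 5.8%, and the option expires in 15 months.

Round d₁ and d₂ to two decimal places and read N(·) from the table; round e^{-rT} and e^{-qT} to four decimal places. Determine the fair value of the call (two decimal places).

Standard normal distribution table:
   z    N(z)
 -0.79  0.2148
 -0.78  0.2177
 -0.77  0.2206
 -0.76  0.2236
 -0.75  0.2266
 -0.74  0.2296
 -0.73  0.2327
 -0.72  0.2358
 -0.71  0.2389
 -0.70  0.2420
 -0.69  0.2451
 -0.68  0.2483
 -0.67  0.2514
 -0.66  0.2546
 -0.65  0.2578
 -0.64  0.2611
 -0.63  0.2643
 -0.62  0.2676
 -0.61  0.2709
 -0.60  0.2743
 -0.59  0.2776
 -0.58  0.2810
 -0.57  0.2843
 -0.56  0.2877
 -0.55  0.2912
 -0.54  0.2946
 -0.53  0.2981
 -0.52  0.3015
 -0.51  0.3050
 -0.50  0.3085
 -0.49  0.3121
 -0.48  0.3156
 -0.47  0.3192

σ√T = 0.21·√1.25 = 0.2348
d₁ = [ln(370/420) + (0.04 − 0.058 + 0.21²/2)·1.25] / 0.2348 = [-0.1268 + 0.0051] / 0.2348 = -0.5183 → -0.52
d₂ = d₁ − σ√T = -0.5183 − 0.2348 = -0.7531 → -0.75
e^(−qT) = e^(−0.058·1.25) = 0.9301;  e^(−rT) = e^(−0.04·1.25) = 0.9512
N(d₁) = N(-0.52) = 0.3015;  N(d₂) = N(-0.75) = 0.2266
C = 370·0.9301·0.3015 − 420·0.9512·0.2266 = 103.7573 − 90.5276 = 13.2297

€13.23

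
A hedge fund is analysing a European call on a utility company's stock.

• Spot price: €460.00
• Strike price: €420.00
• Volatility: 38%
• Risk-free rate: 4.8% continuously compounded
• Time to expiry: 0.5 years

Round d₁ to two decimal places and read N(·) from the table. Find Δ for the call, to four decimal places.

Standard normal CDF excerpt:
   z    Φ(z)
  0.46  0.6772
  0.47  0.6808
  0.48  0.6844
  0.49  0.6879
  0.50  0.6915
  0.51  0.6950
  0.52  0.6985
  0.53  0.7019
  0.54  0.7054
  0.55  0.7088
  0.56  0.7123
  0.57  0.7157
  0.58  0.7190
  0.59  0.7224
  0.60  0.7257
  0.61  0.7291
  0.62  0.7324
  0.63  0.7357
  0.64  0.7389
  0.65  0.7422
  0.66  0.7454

σ√T = 0.38·√0.5 = 0.2687
d₁ = [ln(460/420) + (0.048 + 0.38²/2)·0.5] / 0.2687 = [0.0910 + 0.0601] / 0.2687 = 0.5622 which rounds to 0.56
N(d₁) = N(0.56) = 0.7123
Δ_call = N(d₁) = 0.7123

0.7123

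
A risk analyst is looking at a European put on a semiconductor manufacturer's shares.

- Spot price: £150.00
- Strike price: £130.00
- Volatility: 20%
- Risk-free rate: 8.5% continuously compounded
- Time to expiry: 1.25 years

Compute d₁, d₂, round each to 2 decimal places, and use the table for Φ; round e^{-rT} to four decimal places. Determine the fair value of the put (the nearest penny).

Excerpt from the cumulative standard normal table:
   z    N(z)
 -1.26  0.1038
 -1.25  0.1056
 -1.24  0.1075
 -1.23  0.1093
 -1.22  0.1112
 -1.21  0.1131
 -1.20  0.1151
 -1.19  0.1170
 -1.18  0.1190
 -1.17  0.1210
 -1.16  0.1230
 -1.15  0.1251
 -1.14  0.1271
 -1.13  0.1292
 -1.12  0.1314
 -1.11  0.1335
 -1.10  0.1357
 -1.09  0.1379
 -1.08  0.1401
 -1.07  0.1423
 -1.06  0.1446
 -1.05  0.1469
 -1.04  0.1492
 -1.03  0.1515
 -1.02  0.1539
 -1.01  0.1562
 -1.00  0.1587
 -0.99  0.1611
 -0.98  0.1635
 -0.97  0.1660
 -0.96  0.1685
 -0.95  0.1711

£2.16

σ√T = 0.2·√1.25 = 0.2236
ln(S/K) + (r + σ²/2)T = ln(150/130) + (0.085 + 0.2²/2)·1.25 = 0.1431 + 0.1313 = 0.2744
d₁ = 0.2744 / 0.2236 = 1.2269 ⇒ 1.23
d₂ = d₁ − σ√T = 1.2269 − 0.2236 = 1.0033 ⇒ 1.00
e^(−rT) = e^(−0.085·1.25) = 0.8992
P = 130·0.8992·N(-1.00) − 150·N(-1.23) = 130·0.8992·0.1587 − 150·0.1093 = 18.5514 − 16.3950 = 2.1564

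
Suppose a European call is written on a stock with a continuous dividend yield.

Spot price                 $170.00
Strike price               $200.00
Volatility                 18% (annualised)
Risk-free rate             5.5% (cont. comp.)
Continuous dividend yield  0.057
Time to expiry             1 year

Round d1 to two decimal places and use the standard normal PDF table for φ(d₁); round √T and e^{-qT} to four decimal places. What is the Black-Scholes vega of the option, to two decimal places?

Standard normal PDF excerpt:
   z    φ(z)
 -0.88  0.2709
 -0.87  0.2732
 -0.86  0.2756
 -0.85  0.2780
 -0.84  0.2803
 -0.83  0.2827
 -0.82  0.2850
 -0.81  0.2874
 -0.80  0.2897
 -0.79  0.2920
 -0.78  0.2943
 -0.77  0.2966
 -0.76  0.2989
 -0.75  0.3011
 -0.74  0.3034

45.77

σ√T = 0.18 × 1.0000 = 0.1800
d₁ = [ln(170/200) + (0.055 − 0.057 + 0.18²/2)·1] / 0.1800 = [-0.1625 + 0.0142] / 0.1800 = -0.8240 ≈ -0.82
√T = √1 = 1.0000
φ(d₁) = φ(-0.82) = 0.2850
exp(−qT) = exp(−0.057·1) = 0.9446
vega = S·exp(−qT)·φ(d₁)·√T = 170·0.9446·0.2850·1.0000 = 45.7659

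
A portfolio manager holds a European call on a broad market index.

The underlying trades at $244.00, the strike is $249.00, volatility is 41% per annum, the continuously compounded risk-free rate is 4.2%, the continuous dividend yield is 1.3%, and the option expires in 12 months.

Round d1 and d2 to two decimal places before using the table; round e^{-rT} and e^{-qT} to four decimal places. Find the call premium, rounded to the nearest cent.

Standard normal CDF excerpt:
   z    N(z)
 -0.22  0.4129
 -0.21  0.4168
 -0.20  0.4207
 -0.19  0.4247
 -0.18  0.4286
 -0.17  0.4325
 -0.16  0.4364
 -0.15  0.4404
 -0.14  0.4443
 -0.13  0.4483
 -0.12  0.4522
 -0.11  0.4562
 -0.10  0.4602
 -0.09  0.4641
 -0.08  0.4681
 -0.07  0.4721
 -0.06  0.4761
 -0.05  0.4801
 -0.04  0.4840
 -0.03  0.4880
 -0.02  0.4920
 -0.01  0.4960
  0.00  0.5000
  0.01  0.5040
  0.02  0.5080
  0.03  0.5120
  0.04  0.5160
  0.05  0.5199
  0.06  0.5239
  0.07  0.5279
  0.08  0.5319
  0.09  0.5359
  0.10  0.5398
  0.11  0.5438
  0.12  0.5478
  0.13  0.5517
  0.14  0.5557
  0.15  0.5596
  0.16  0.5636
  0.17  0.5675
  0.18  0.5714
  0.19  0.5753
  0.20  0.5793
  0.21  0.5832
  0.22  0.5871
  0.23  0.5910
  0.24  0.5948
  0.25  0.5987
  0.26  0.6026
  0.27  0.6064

$40.01

σ√T = 0.41 × 1.0000 = 0.4100
d₁ = [ln(244/249) + (0.042 − 0.013 + ½·0.41²)·1] / (σ√T) = (-0.0203 + 0.1130) / 0.4100 = 0.2263 ⇒ 0.23
d₂ = 0.2263 − 0.4100 = -0.1837 ⇒ -0.18
e^(−qT) = e^(−0.013·1) = 0.9871;  e^(−rT) = e^(−0.042·1) = 0.9589
N(d₁) = N(0.23) = 0.5910;  N(d₂) = N(-0.18) = 0.4286
C = 244·0.9871·0.5910 − 249·0.9589·0.4286 = 142.3438 − 102.3352 = 40.0086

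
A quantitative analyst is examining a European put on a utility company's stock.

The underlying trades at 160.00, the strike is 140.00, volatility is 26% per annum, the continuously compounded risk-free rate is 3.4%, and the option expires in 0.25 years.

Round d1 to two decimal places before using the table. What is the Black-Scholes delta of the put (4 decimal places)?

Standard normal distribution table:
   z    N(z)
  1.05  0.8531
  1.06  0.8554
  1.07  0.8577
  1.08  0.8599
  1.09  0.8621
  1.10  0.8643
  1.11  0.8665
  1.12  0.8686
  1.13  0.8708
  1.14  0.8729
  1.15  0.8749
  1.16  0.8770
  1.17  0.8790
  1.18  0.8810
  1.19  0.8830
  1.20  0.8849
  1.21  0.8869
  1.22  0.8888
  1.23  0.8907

-0.1230

T = 0.25;  σ√T = 0.1300
d₁ = [ln(160/140) + (0.034 + ½·0.26²)·0.25] / (σ√T) = (0.1335 + 0.0169) / 0.1300 = 1.1575 → 1.16
N(d₁) = N(1.16) = 0.8770
Δ_put = N(d₁) − 1 = 0.8770 − 1 = -0.1230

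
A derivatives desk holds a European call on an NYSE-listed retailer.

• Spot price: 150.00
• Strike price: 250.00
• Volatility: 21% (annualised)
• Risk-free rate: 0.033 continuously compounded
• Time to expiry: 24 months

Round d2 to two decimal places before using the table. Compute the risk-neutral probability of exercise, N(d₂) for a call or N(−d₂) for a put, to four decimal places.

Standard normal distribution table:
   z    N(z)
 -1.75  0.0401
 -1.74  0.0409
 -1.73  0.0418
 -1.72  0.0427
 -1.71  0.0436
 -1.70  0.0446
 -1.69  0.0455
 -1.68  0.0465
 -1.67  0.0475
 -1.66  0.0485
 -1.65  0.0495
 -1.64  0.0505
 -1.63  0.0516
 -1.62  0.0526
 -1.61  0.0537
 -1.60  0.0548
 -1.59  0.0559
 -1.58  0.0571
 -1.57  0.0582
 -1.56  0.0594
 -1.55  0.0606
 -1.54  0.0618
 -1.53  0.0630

σ√T = 0.21 × 1.4142 = 0.2970
ln(S/K) + (r + σ²/2)T = ln(150/250) + (0.033 + 0.21²/2)·2 = -0.5108 + 0.1101 = -0.4007
d₁ = -0.4007 / 0.2970 = -1.3493 ⇒ -1.35
d₂ = d₁ − σ√T = -1.3493 − 0.2970 = -1.6463 ⇒ -1.65
Risk-neutral Pr[S_T > K] = N(d₂) = N(-1.65) = 0.0495

0.0495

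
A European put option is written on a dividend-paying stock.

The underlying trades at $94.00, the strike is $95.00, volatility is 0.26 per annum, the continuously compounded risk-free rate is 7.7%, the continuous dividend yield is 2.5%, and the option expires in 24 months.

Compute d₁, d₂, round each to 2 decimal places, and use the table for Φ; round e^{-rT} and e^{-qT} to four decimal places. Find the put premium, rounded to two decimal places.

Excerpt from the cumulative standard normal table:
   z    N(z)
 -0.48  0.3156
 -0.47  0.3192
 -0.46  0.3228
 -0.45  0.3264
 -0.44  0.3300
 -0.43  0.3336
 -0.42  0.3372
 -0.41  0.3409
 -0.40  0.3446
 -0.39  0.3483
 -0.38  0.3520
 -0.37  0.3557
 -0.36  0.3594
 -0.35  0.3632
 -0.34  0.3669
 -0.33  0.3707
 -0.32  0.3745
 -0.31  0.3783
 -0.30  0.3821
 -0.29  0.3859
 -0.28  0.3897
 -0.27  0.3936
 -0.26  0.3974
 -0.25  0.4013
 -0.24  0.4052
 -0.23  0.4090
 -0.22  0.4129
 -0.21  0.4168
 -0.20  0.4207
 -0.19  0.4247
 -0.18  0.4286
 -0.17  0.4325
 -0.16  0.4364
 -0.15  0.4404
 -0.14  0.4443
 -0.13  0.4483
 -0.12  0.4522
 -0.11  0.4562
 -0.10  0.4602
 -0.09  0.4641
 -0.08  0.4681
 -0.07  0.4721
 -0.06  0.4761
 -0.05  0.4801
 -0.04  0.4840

$8.94

σ√T = 0.26·√2 = 0.3677
d₁ = [ln(94/95) + (0.077 − 0.025 + 0.26²/2)·2] / 0.3677 = [-0.0106 + 0.1716] / 0.3677 = 0.4379 → 0.44
d₂ = d₁ − σ√T = 0.4379 − 0.3677 = 0.0702 → 0.07
exp(−qT) = exp(−0.025·2) = 0.9512;  exp(−rT) = exp(−0.077·2) = 0.8573
N(−d₂) = N(-0.07) = 0.4721;  N(−d₁) = N(-0.44) = 0.3300
P = 95·0.8573·0.4721 − 94·0.9512·0.3300 = 38.4495 − 29.5062 = 8.9433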